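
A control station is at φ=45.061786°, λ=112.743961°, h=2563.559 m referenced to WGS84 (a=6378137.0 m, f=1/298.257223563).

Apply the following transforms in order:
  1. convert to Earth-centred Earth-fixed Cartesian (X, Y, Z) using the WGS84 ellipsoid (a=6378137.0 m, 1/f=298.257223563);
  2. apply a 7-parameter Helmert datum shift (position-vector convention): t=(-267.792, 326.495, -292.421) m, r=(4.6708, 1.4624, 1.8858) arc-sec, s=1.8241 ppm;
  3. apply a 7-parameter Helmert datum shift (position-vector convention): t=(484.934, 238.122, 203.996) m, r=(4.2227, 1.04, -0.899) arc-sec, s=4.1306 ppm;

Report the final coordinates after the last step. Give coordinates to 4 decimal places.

X=-1745143.3679 m, Y=4163887.8891 m, Z=4494154.7830 m

start: φ=45.061786°, λ=112.743961°, h=2563.559 m
→ ECEF (a=6378137.000, f=1/298.257223563): X=-1745384.7183, Y=4163500.5928, Z=4494015.7496
→ Helmert 7p (PV): X=-1745661.8972, Y=4163716.9593, Z=4493838.1821
→ Helmert 7p (PV): X=-1745143.3679, Y=4163887.8891, Z=4494154.7830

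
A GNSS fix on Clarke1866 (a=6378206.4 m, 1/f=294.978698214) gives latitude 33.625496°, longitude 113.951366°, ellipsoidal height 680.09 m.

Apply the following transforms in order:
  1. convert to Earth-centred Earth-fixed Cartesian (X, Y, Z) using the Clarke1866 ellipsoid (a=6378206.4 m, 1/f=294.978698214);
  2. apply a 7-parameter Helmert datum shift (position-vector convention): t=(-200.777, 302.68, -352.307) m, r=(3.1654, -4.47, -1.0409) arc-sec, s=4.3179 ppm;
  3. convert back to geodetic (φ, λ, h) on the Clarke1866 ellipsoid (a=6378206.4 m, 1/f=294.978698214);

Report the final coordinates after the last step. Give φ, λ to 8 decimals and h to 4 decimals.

start: φ=33.625496°, λ=113.951366°, h=680.090 m
→ ECEF (a=6378206.400, f=1/294.978698214): X=-2158518.9342, Y=4859209.1345, Z=3512125.2730
→ Helmert 7p (PV): X=-2158780.6219, Y=4859489.7906, Z=3511815.9243
→ geod (Bowring, a=6378206.400): φ=33.62136308°, λ=113.95271524°, h=810.8333 m

φ=33.62136308°, λ=113.95271524°, h=810.8333 m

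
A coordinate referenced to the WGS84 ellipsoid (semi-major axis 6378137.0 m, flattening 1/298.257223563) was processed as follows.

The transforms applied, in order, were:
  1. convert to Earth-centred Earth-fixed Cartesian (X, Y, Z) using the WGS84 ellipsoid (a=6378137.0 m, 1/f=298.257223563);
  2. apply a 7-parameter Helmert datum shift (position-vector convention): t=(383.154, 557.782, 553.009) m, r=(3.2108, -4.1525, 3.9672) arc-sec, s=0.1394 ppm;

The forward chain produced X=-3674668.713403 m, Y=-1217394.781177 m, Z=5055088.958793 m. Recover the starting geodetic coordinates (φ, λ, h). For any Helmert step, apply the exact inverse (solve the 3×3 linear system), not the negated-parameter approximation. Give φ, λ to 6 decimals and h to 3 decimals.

start: X=-3674668.7134, Y=-1217394.7812, Z=5055088.9588 m
→ Helmert⁻¹: X=-3674973.0185, Y=-1217803.0283, Z=5054628.1861
→ geod (Bowring, a=6378137.000): φ=52.73593900°, λ=-161.66597000°, h=2291.2000 m

φ=52.735939°, λ=-161.665970°, h=2291.200 m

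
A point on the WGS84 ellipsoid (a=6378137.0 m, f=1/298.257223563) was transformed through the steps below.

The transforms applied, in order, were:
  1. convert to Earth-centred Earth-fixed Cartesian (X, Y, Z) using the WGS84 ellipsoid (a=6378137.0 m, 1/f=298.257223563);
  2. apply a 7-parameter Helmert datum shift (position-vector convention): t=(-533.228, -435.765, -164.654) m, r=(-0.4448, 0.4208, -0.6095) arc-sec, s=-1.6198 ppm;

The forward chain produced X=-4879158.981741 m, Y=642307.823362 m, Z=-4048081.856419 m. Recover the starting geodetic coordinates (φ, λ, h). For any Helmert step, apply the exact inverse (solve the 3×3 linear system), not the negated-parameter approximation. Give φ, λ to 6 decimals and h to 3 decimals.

φ=-39.630241°, λ=172.494742°, h=2322.629 m

start: X=-4879158.9817, Y=642307.8234, Z=-4048081.8564 m
→ Helmert⁻¹: X=-4878627.2972, Y=642738.9426, Z=-4047932.3261
→ geod (Bowring, a=6378137.000): φ=-39.63024100°, λ=172.49474200°, h=2322.6290 m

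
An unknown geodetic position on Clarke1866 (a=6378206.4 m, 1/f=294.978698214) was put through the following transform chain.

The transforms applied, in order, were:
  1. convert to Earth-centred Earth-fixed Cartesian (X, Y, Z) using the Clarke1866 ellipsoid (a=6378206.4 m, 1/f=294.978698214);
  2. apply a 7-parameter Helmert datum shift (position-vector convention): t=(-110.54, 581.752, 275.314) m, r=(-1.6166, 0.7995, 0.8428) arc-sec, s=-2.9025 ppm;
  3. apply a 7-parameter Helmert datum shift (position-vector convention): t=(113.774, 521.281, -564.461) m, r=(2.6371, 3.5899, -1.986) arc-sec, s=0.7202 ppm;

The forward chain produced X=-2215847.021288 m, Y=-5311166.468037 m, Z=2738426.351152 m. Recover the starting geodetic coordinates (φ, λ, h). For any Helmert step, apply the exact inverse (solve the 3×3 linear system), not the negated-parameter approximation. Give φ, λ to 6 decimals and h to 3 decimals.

φ=25.596728°, λ=-112.642230°, h=42.052 m

start: X=-2215847.0213, Y=-5311166.4680, Z=2738426.3512 m
→ Helmert⁻¹: X=-2215955.7272, Y=-5311670.2413, Z=2739018.1821
→ Helmert⁻¹: X=-2215883.9402, Y=-5312279.8226, Z=2738700.5934
→ geod (Bowring, a=6378206.400): φ=25.59672800°, λ=-112.64223000°, h=42.0520 m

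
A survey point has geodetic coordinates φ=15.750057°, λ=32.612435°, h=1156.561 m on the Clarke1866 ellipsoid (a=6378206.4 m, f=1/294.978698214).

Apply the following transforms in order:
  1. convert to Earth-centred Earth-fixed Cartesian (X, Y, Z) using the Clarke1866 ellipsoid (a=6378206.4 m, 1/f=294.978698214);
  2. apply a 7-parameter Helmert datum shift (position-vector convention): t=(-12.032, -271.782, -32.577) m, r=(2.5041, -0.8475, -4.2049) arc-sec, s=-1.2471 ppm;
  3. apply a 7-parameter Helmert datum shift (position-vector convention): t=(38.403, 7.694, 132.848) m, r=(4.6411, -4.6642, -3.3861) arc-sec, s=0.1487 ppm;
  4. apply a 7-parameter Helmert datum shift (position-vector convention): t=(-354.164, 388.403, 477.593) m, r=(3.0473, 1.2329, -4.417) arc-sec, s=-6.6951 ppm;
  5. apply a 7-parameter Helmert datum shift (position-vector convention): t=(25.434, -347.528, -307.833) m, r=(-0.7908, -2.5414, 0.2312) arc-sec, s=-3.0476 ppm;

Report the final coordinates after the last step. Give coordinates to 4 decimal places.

start: φ=15.750057°, λ=32.612435°, h=1156.561 m
→ ECEF (a=6378206.400, f=1/294.978698214): X=5173102.8122, Y=3309919.4058, Z=1720333.5750
→ Helmert 7p (PV): X=5173144.7361, Y=3309517.1525, Z=1720360.2909
→ Helmert 7p (PV): X=5173199.3363, Y=3309401.7055, Z=1720684.8398
→ Helmert 7p (PV): X=5172891.6899, Y=3309631.7517, Z=1721168.8832
→ Helmert 7p (PV): X=5172876.4428, Y=3309286.5342, Z=1720906.8512

X=5172876.4428 m, Y=3309286.5342 m, Z=1720906.8512 m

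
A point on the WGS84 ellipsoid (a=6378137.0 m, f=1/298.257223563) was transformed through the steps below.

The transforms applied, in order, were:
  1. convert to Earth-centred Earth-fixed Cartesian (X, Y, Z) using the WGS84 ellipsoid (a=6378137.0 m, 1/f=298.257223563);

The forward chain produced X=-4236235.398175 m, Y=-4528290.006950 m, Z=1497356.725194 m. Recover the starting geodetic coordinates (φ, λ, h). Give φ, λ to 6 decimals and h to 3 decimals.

start: X=-4236235.3982, Y=-4528290.0069, Z=1497356.7252 m
→ geod (Bowring, a=6378137.000): φ=13.66362000°, λ=-133.09147600°, h=2167.3190 m

φ=13.663620°, λ=-133.091476°, h=2167.319 m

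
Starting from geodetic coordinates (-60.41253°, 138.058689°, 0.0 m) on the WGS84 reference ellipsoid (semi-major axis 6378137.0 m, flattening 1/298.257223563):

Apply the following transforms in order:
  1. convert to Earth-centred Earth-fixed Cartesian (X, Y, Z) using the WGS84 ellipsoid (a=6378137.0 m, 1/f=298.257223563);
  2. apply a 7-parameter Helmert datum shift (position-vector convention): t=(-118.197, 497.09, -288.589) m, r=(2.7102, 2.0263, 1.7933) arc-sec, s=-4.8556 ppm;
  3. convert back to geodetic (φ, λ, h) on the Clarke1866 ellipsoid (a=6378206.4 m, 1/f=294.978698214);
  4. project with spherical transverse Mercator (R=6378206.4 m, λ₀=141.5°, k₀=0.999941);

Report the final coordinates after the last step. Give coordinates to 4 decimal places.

E=-189367.7295 m, N=-6729602.9541 m

start: φ=-60.412530°, λ=138.058689°, h=0.000 m
→ ECEF (a=6378137.000, f=1/298.257223563): X=-2348432.6766, Y=2110186.5185, Z=-5523314.8145
→ Helmert 7p (PV): X=-2348612.0764, Y=2110725.5176, Z=-5523525.7876
→ geod (Bowring, a=6378206.400): φ=-60.41144861°, λ=138.05359000°, h=537.5966 m
→ tm (R=6378206.4, λ₀=141.5°): E=-189367.7295, N=-6729602.9541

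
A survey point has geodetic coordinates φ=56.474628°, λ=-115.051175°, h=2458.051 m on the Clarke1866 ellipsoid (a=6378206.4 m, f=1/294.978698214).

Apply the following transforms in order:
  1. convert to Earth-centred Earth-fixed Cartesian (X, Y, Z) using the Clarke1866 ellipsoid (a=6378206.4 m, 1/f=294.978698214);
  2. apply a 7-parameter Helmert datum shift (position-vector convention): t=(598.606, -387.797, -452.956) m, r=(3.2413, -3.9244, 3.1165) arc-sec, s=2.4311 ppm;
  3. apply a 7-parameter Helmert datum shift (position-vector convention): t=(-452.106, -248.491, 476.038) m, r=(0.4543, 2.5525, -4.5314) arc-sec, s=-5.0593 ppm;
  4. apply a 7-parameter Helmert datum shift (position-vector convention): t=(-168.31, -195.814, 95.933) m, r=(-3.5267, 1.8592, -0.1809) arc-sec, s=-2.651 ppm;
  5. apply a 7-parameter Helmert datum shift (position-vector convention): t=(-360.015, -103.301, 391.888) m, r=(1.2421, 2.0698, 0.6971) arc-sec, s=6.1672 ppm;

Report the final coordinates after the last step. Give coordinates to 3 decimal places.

X=-1496045.015 m, Y=-3201070.578 m, Z=5296173.044 m

start: φ=56.474628°, λ=-115.051175°, h=2458.051 m
→ ECEF (a=6378206.400, f=1/294.978698214): X=-1495713.5519, Y=-3200102.6097, Z=5295660.7846
→ Helmert 7p (PV): X=-1495170.9866, Y=-3200604.0032, Z=5295141.9579
→ Helmert 7p (PV): X=-1495620.3149, Y=-3200815.1169, Z=5295602.6594
→ Helmert 7p (PV): X=-1495739.7346, Y=-3200910.5903, Z=5295752.7618
→ Helmert 7p (PV): X=-1496045.0147, Y=-3201070.5776, Z=5296173.0436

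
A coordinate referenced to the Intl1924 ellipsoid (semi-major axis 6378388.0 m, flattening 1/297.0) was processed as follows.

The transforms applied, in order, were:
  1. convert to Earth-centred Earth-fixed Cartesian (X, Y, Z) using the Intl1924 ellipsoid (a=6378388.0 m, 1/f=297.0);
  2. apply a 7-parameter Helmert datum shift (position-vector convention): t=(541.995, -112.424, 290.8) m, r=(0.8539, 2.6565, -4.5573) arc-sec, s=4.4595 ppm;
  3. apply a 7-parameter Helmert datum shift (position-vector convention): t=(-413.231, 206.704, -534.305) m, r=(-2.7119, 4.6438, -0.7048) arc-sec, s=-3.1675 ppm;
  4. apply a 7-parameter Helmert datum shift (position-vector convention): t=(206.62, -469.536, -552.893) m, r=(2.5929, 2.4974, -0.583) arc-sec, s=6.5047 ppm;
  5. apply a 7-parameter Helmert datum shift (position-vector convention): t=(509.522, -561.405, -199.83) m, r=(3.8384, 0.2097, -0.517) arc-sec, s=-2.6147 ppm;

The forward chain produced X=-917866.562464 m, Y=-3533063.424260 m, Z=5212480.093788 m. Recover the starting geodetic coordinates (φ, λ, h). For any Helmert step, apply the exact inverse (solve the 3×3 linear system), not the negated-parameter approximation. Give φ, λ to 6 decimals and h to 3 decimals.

start: X=-917866.5625, Y=-3533063.4243, Z=5212480.0938 m
→ Helmert⁻¹: X=-918374.9314, Y=-3532416.5529, Z=5212758.3548
→ Helmert⁻¹: X=-918628.7150, Y=-3531861.1042, Z=5213310.6126
→ Helmert⁻¹: X=-918323.7054, Y=-3532150.6831, Z=5213794.3180
→ Helmert⁻¹: X=-918850.7097, Y=-3532021.2266, Z=5213483.0565
→ geod (Bowring, a=6378388.000): φ=55.18826700°, λ=-104.58219600°, h=-0.4470 m

φ=55.188267°, λ=-104.582196°, h=-0.447 m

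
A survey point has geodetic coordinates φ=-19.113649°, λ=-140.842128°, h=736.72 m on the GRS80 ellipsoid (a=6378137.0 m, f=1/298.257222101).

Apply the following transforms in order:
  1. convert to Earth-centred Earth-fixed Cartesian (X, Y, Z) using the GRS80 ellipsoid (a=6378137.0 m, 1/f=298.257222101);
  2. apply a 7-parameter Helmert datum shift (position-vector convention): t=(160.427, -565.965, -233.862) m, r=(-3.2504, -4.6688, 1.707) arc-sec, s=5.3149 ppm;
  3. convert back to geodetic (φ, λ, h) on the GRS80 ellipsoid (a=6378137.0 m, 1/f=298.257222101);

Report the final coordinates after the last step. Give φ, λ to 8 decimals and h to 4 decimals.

start: φ=-19.113649°, λ=-140.842128°, h=736.720 m
→ ECEF (a=6378137.000, f=1/298.257222101): X=-4675232.6452, Y=-3807305.9922, Z=-2075481.3645
→ Helmert 7p (PV): X=-4675018.5793, Y=-3807963.5905, Z=-2075772.0845
→ geod (Bowring, a=6378137.000): φ=-19.11539284°, λ=-140.83599819°, h=1067.4663 m

φ=-19.11539284°, λ=-140.83599819°, h=1067.4663 m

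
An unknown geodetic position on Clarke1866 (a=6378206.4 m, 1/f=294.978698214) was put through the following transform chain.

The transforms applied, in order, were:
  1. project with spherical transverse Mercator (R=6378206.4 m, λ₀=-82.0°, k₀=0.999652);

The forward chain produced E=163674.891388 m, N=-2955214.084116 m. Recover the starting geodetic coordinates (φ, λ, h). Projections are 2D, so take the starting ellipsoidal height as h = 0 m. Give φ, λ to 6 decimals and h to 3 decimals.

φ=-26.546660°, λ=-80.355981°, h=0.000 m

start: E=163674.8914, N=-2955214.0841 m
→ tm⁻¹: φ=-26.54666000°, λ=-80.35598100°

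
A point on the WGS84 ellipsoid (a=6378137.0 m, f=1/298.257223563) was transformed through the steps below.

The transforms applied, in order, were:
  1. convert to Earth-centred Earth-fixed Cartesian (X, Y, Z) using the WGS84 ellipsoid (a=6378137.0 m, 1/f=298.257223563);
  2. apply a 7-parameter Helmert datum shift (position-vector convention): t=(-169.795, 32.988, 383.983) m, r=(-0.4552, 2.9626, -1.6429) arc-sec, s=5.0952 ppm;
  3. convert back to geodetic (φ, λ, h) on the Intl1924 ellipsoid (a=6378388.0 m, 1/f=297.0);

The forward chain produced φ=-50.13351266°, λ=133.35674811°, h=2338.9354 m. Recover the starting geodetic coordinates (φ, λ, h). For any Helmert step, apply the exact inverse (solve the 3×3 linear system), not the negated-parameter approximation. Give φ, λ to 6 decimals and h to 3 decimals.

φ=-50.136359°, λ=133.354980°, h=2708.541 m

start: φ=-50.133513°, λ=133.356748°, h=2338.935 m
→ ECEF (a=6378388.000, f=1/297.0): X=-2813553.8477, Y=2979752.3437, Z=-4874210.5534
→ Helmert⁻¹: X=-2813323.4370, Y=2979692.5230, Z=-4874603.5317
→ geod (Bowring, a=6378137.000): φ=-50.13635900°, λ=133.35498000°, h=2708.5410 m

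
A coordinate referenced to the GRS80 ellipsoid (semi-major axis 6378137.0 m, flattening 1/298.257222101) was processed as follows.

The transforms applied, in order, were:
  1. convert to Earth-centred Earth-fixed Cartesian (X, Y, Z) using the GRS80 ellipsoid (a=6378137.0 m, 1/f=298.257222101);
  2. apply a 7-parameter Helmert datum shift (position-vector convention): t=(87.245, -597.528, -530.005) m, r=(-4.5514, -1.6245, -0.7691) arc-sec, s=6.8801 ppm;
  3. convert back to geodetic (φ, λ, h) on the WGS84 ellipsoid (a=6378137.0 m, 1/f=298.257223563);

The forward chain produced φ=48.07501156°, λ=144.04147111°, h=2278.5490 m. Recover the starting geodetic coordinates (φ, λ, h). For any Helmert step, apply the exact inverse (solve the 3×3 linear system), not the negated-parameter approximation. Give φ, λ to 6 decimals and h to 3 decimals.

φ=48.076484°, λ=144.036723°, h=2911.107 m

start: φ=48.075012°, λ=144.041471°, h=2278.549 m
→ ECEF (a=6378137.000, f=1/298.257223563): X=-3457158.7453, Y=2507951.6629, Z=4724148.5177
→ Helmert⁻¹: X=-3457194.3464, Y=2508414.7861, Z=4724728.5950
→ geod (Bowring, a=6378137.000): φ=48.07648400°, λ=144.03672300°, h=2911.1070 m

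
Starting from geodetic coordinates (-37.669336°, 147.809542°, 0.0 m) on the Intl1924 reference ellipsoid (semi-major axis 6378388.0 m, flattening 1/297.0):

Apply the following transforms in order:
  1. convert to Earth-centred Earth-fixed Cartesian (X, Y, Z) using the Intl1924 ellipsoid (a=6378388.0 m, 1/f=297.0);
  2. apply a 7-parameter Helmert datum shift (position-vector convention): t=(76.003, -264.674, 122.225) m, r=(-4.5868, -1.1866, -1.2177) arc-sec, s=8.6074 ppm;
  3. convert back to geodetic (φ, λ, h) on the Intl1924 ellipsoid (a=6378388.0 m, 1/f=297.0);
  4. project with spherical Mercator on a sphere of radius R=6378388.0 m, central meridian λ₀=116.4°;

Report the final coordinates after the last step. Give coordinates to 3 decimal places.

E=3496902.767 m, N=-4533168.296 m

start: φ=-37.669336°, λ=147.809542°, h=0.000 m
→ ECEF (a=6378388.000, f=1/297.0): X=-4278096.4517, Y=2693066.2087, Z=-3876520.4181
→ Helmert 7p (PV): X=-4278019.0721, Y=2692763.7667, Z=-3876516.0585
→ geod (Bowring, a=6378388.000): φ=-37.67055256°, λ=147.81197586°, h=-182.0297 m
→ merc (R=6378388.0, λ₀=116.4°): E=3496902.7666, N=-4533168.2964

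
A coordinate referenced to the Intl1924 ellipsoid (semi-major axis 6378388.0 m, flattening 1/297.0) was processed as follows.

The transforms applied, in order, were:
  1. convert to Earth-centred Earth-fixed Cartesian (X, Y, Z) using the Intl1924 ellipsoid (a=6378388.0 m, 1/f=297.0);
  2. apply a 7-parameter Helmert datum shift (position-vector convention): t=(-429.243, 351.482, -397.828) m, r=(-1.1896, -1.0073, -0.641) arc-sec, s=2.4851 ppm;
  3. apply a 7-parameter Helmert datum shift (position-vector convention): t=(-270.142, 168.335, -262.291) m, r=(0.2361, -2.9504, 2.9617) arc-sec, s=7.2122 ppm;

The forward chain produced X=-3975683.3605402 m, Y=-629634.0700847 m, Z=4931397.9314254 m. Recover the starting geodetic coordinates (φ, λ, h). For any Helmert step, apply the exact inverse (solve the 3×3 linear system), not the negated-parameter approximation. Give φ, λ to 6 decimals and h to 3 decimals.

φ=50.975331°, λ=-170.991982°, h=219.634 m

start: X=-3975683.3605, Y=-629634.0701, Z=4931397.9314 m
→ Helmert⁻¹: X=-3975323.0470, Y=-629735.1373, Z=4931682.2382
→ Helmert⁻¹: X=-3974857.8818, Y=-630125.8509, Z=4932083.5867
→ geod (Bowring, a=6378388.000): φ=50.97533100°, λ=-170.99198200°, h=219.6340 m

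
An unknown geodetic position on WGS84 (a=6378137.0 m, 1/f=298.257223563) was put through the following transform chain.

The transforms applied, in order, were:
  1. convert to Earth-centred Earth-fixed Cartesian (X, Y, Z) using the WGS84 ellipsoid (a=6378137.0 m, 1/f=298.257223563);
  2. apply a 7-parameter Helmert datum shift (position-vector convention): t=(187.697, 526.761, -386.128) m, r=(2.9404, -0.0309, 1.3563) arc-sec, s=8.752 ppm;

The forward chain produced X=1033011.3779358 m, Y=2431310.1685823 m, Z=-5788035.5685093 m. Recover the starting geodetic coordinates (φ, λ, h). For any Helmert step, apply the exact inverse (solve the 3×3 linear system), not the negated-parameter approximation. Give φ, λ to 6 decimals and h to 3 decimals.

start: X=1033011.3779, Y=2431310.1686, Z=-5788035.5685 m
→ Helmert⁻¹: X=1032829.7577, Y=2430672.8368, Z=-5787633.5925
→ geod (Bowring, a=6378137.000): φ=-65.61690100°, λ=66.97862500°, h=1307.7050 m

φ=-65.616901°, λ=66.978625°, h=1307.705 m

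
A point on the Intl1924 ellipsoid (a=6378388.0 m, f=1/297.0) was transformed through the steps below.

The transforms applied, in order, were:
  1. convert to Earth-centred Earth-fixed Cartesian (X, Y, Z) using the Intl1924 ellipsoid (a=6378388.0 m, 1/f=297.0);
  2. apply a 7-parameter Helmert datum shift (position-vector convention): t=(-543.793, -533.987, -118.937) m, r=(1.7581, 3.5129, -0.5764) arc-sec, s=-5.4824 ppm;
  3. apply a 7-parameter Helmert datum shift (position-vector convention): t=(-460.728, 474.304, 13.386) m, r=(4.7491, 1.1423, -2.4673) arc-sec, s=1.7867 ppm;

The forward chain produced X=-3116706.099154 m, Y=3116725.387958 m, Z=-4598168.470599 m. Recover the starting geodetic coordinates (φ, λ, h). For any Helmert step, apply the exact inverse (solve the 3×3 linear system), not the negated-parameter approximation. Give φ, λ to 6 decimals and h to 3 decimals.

start: X=-3116706.0992, Y=3116725.3880, Z=-4598168.4706 m
→ Helmert⁻¹: X=-3116251.6123, Y=3116102.3684, Z=-4598262.6450
→ Helmert⁻¹: X=-3115655.2973, Y=3116605.5424, Z=-4598248.5442
→ geod (Bowring, a=6378388.000): φ=-46.41043300°, λ=134.99126400°, h=1854.2620 m

φ=-46.410433°, λ=134.991264°, h=1854.262 m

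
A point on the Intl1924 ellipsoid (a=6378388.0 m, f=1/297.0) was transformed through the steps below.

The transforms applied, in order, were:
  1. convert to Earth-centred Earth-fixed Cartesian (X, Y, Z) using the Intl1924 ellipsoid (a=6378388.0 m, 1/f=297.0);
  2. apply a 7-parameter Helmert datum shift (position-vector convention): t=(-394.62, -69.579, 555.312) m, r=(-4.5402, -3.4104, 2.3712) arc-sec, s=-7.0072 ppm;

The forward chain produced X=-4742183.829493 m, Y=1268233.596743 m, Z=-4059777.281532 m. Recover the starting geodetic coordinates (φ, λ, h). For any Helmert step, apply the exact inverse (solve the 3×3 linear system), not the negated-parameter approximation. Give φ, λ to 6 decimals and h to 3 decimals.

φ=-39.786499°, λ=165.023966°, h=608.347 m

start: X=-4742183.8295, Y=1268233.5967, Z=-4059777.2815 m
→ Helmert⁻¹: X=-4741874.9869, Y=1268455.9475, Z=-4060254.7221
→ geod (Bowring, a=6378388.000): φ=-39.78649900°, λ=165.02396600°, h=608.3470 m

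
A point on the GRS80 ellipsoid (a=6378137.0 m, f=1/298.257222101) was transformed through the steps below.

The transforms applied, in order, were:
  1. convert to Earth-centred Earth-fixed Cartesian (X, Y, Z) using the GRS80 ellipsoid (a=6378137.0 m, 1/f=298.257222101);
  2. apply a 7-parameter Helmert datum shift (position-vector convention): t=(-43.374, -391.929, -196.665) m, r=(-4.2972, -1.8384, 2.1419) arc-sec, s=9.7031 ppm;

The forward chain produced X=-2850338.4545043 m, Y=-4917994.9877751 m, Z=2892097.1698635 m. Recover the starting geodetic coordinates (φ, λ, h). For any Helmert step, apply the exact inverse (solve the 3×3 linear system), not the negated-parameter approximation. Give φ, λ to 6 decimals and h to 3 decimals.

φ=27.124488°, λ=-120.097103°, h=3705.800 m

start: X=-2850338.4545, Y=-4917994.9878, Z=2892097.1699 m
→ Helmert⁻¹: X=-2850292.7118, Y=-4917585.9993, Z=2892188.7249
→ geod (Bowring, a=6378137.000): φ=27.12448800°, λ=-120.09710300°, h=3705.8000 m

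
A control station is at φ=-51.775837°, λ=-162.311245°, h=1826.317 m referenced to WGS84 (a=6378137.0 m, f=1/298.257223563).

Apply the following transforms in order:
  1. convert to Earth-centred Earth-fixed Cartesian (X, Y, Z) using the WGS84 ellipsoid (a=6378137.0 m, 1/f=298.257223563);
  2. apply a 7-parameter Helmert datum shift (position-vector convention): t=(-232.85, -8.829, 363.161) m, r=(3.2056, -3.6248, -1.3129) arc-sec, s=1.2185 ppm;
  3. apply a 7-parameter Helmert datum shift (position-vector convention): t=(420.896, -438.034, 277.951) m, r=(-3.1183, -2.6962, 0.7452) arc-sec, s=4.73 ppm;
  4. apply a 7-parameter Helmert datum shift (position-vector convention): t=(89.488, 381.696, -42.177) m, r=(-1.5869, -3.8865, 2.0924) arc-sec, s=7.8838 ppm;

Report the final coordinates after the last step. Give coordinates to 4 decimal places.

X=-3768211.7280 m, Y=-1202074.3029 m, Z=-4988491.9621 m

start: φ=-51.775837°, λ=-162.311245°, h=1826.317 m
→ ECEF (a=6378137.000, f=1/298.257223563): X=-3768692.8958, Y=-1201928.3888, Z=-4988844.1359
→ Helmert 7p (PV): X=-3768850.3167, Y=-1201837.1615, Z=-4988571.9625
→ Helmert 7p (PV): X=-3768377.6967, Y=-1202369.9138, Z=-4988348.7030
→ Helmert 7p (PV): X=-3768211.7280, Y=-1202074.3029, Z=-4988491.9621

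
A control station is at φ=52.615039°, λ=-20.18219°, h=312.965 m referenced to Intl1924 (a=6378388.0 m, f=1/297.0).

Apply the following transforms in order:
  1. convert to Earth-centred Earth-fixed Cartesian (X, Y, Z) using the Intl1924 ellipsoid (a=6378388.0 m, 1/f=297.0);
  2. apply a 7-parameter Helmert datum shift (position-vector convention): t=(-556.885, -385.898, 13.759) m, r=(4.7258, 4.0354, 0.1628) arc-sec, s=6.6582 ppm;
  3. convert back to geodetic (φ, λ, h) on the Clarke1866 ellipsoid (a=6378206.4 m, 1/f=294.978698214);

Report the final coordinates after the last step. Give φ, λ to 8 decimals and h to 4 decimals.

φ=52.61766315°, λ=-20.19142753°, h=403.2513 m

start: φ=52.615039°, λ=-20.182190°, h=312.965 m
→ ECEF (a=6378388.000, f=1/297.0): X=3642880.0776, Y=-1339033.3868, Z=5044996.0813
→ Helmert 7p (PV): X=3642447.2064, Y=-1339540.9134, Z=5044941.4813
→ geod (Bowring, a=6378206.400): φ=52.61766315°, λ=-20.19142753°, h=403.2513 m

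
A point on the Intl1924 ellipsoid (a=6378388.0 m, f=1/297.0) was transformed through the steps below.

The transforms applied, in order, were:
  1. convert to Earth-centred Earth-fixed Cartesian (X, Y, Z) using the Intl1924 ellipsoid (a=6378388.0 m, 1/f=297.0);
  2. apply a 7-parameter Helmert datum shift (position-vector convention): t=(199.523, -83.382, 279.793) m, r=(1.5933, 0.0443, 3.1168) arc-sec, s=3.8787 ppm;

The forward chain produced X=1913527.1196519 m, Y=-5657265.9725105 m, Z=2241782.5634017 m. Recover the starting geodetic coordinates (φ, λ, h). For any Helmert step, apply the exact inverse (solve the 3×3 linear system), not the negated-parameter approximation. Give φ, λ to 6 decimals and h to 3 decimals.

start: X=1913527.1197, Y=-5657265.9725, Z=2241782.5634 m
→ Helmert⁻¹: X=1913234.2104, Y=-5657172.2435, Z=2241538.1863
→ geod (Bowring, a=6378388.000): φ=20.70079000°, λ=-71.31465800°, h=3033.9990 m

φ=20.700790°, λ=-71.314658°, h=3033.999 m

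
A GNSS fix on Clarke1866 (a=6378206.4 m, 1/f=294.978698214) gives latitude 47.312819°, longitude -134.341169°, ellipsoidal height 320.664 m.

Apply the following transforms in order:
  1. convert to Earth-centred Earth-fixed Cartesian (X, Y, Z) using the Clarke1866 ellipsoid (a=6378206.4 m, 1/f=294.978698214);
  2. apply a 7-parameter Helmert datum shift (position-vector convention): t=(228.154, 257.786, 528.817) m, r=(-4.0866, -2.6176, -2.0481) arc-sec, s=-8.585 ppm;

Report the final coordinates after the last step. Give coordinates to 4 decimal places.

start: φ=47.312819°, λ=-134.341169°, h=320.664 m
→ ECEF (a=6378206.400, f=1/294.978698214): X=-3028139.6517, Y=-3098592.6434, Z=4665444.8574
→ Helmert 7p (PV): X=-3027975.4745, Y=-3098185.7556, Z=4665956.5833

X=-3027975.4745 m, Y=-3098185.7556 m, Z=4665956.5833 m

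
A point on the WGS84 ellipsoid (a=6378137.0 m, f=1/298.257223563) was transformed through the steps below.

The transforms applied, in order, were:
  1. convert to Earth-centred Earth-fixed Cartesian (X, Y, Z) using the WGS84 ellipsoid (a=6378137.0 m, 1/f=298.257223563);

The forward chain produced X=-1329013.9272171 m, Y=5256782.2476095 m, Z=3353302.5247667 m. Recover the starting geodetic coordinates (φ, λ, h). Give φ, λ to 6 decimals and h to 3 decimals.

φ=31.906710°, λ=104.188153°, h=3118.470 m

start: X=-1329013.9272, Y=5256782.2476, Z=3353302.5248 m
→ geod (Bowring, a=6378137.000): φ=31.90671000°, λ=104.18815300°, h=3118.4700 m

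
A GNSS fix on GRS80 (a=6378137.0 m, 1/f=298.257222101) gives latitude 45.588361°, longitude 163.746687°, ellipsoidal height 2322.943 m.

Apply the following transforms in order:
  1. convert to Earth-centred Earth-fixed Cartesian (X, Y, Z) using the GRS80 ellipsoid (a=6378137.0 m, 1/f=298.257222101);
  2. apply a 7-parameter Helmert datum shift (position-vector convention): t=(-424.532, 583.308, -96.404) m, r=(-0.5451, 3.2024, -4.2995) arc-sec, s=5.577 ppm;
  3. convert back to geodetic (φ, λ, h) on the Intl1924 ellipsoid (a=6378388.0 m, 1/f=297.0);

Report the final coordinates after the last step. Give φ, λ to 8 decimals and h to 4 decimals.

φ=45.58571884°, λ=163.73944227°, h=2484.9494 m

start: φ=45.588361°, λ=163.746687°, h=2322.943 m
→ ECEF (a=6378137.000, f=1/298.257222101): X=-4293983.8002, Y=1251851.5303, Z=4535006.5387
→ Helmert 7p (PV): X=-4294335.7759, Y=1252543.3114, Z=4534998.7855
→ geod (Bowring, a=6378388.000): φ=45.58571884°, λ=163.73944227°, h=2484.9494 m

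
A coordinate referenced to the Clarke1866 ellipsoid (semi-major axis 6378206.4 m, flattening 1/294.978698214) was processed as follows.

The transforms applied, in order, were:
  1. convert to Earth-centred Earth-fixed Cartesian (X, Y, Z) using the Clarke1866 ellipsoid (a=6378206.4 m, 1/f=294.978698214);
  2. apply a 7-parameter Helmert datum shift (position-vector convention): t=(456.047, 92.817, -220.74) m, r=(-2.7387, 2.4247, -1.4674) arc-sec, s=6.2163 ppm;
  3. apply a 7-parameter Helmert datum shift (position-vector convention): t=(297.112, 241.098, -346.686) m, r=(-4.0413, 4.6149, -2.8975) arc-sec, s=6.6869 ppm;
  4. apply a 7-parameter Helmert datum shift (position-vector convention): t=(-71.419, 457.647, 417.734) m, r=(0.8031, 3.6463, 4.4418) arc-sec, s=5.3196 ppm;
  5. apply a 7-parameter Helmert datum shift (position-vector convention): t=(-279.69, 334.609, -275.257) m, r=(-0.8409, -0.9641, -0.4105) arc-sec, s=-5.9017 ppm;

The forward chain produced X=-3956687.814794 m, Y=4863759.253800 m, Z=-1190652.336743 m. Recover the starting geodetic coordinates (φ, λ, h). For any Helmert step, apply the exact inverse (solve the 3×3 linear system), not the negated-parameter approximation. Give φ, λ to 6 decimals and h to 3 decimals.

φ=-10.821455°, λ=129.137307°, h=3724.880 m

start: X=-3956687.8148, Y=4863759.2538, Z=-1190652.3367 m
→ Helmert⁻¹: X=-3956446.7173, Y=4863450.3263, Z=-1190345.7849
→ Helmert⁻¹: X=-3956228.4775, Y=4863047.3689, Z=-1190846.0563
→ Helmert⁻¹: X=-3956540.8065, Y=4862741.4995, Z=-1190484.6573
→ Helmert⁻¹: X=-3956992.8576, Y=4862606.1078, Z=-1190238.4702
→ geod (Bowring, a=6378206.400): φ=-10.82145500°, λ=129.13730700°, h=3724.8800 m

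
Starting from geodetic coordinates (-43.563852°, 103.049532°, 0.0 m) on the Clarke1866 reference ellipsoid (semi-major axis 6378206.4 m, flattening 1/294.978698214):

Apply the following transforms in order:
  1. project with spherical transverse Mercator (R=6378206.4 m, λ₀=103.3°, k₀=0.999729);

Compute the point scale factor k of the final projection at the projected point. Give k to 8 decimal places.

0.99973402

start: φ=-43.563852°, λ=103.049532°, h=0.000 m
→ into tm (λ₀=103.3°): φ=-43.56385200°, λ−λ₀=-0.25046800°
scale k = 0.99973402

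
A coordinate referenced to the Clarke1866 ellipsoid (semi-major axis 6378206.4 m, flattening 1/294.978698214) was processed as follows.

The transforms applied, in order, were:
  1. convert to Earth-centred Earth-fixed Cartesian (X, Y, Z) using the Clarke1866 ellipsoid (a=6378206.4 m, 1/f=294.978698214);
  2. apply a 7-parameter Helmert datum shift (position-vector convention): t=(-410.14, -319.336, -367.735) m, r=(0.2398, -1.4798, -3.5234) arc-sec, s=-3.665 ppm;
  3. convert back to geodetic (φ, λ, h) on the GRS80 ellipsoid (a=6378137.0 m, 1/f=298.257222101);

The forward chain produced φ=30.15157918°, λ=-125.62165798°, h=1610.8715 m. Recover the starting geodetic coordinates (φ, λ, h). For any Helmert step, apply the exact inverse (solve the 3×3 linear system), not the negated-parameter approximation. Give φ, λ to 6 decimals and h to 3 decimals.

φ=30.158860°, λ=-125.618979°, h=1378.541 m

start: φ=30.151579°, λ=-125.621658°, h=1610.872 m
→ ECEF (a=6378137.000, f=1/298.257222101): X=-3215730.8308, Y=-4488100.0729, Z=3185723.6541
→ Helmert⁻¹: X=-3215232.9557, Y=-4487848.4029, Z=3186131.3506
→ geod (Bowring, a=6378206.400): φ=30.15886000°, λ=-125.61897900°, h=1378.5410 m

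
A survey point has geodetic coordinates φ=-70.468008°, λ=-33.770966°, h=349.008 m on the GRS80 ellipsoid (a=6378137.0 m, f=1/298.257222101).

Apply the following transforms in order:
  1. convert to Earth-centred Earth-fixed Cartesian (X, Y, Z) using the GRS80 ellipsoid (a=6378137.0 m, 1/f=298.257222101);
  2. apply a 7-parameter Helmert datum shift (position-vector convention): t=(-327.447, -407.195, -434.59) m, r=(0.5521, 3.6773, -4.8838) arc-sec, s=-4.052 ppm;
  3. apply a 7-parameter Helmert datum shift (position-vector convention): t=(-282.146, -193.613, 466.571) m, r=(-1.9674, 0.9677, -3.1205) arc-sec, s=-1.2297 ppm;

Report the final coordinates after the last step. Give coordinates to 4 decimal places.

start: φ=-70.468008°, λ=-33.770966°, h=349.008 m
→ ECEF (a=6378137.000, f=1/298.257222101): X=1778001.6332, Y=-1188964.0322, Z=-5989026.3449
→ Helmert 7p (PV): X=1777532.0581, Y=-1189392.4772, Z=-5989471.5480
→ Helmert 7p (PV): X=1777201.6326, Y=-1189668.6480, Z=-5988994.6064

X=1777201.6326 m, Y=-1189668.6480 m, Z=-5988994.6064 m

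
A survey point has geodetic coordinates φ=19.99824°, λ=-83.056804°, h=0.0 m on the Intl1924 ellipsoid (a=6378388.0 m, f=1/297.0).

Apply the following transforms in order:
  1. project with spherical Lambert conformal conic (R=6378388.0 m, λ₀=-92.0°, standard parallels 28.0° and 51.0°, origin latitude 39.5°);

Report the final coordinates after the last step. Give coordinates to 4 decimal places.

start: φ=19.998240°, λ=-83.056804°, h=0.000 m
→ lcc (R=6378388.0, λ₀=-92.0°): E=967968.6055, N=-2120490.1003

E=967968.6055 m, N=-2120490.1003 m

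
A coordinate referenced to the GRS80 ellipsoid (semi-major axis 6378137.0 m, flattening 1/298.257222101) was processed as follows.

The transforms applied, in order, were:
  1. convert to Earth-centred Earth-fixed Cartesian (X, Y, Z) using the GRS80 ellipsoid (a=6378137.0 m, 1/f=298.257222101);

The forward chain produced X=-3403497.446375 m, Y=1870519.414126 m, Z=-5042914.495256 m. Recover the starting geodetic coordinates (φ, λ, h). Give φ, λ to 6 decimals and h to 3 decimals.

start: X=-3403497.4464, Y=1870519.4141, Z=-5042914.4953 m
→ geod (Bowring, a=6378137.000): φ=-52.58537000°, λ=151.20735800°, h=343.0020 m

φ=-52.585370°, λ=151.207358°, h=343.002 m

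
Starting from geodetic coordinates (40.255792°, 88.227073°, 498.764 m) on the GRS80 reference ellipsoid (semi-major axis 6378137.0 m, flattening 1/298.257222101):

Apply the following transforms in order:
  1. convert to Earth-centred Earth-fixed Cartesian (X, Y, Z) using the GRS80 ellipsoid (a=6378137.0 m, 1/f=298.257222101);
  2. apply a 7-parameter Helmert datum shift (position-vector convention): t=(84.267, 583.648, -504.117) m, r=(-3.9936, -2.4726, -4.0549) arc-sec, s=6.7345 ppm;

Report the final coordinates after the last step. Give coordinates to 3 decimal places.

X=150950.276 m, Y=4873142.299 m, Z=4099455.513 m

start: φ=40.255792°, λ=88.227073°, h=498.764 m
→ ECEF (a=6378137.000, f=1/298.257222101): X=150818.3564, Y=4872449.4193, Z=4100024.5492
→ Helmert 7p (PV): X=150950.2764, Y=4873142.2991, Z=4099455.5131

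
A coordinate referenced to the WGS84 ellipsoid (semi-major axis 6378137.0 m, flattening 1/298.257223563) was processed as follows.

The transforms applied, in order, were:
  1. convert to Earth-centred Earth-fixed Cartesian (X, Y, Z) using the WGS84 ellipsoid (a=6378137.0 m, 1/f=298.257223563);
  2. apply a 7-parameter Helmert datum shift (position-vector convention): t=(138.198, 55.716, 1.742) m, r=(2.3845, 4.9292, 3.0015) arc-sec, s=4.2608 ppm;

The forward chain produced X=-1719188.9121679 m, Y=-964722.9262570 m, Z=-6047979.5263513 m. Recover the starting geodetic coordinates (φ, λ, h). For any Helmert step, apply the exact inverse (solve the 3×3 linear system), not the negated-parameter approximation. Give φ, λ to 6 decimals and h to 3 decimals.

start: X=-1719188.9122, Y=-964722.9263, Z=-6047979.5264 m
→ Helmert⁻¹: X=-1719189.2929, Y=-964819.4315, Z=-6047985.4298
→ geod (Bowring, a=6378137.000): φ=-72.05901000°, λ=-150.69859600°, h=2383.4900 m

φ=-72.059010°, λ=-150.698596°, h=2383.490 m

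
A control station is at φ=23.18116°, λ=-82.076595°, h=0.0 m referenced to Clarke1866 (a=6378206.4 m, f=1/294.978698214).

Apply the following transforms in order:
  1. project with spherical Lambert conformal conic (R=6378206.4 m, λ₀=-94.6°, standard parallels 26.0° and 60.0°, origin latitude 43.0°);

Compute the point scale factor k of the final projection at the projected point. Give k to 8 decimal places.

start: φ=23.181160°, λ=-82.076595°, h=0.000 m
→ into lcc (λ₀=-94.6°): φ=23.18116000°, λ−λ₀=12.52340500°
scale k = 1.01507004

1.01507004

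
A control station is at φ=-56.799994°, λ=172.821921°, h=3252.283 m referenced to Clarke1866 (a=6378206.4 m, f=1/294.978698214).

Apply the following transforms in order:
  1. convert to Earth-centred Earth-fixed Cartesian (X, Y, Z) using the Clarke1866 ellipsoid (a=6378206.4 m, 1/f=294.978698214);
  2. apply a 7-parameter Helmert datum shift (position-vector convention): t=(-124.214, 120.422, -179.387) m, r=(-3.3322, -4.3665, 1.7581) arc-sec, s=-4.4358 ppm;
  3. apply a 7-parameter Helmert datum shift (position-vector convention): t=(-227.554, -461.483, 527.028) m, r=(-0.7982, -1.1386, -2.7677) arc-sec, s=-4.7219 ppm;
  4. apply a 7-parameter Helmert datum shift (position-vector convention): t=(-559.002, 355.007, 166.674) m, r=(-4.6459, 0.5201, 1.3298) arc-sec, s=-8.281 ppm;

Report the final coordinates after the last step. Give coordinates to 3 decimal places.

start: φ=-56.799994°, λ=172.821921°, h=3252.283 m
→ ECEF (a=6378206.400, f=1/294.978698214): X=-3475106.9951, Y=437657.3997, Z=-5316257.8458
→ Helmert 7p (PV): X=-3475106.9831, Y=437660.3768, Z=-5316494.2868
→ Helmert 7p (PV): X=-3475282.9081, Y=437222.8830, Z=-5315963.0313
→ Helmert 7p (PV): X=-3475829.3542, Y=437432.1287, Z=-5315753.4208

X=-3475829.354 m, Y=437432.129 m, Z=-5315753.421 m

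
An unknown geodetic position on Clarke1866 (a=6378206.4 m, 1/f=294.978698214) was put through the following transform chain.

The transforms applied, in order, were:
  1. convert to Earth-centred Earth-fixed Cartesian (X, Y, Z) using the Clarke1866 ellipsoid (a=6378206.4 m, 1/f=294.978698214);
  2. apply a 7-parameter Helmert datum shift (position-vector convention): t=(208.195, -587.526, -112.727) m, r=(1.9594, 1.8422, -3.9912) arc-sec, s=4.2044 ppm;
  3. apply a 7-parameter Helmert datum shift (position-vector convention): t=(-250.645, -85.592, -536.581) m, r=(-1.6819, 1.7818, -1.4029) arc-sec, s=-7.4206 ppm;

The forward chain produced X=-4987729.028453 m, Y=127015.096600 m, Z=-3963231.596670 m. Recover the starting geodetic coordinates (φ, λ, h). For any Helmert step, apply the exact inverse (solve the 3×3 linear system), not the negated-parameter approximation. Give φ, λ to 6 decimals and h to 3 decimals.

φ=-38.647671°, λ=178.535048°, h=1654.477 m

start: X=-4987729.0285, Y=127015.0966, Z=-3963231.5967 m
→ Helmert⁻¹: X=-4987482.0263, Y=127100.0224, Z=-3962766.4690
→ Helmert⁻¹: X=-4987636.3276, Y=127552.8581, Z=-3962682.8389
→ geod (Bowring, a=6378206.400): φ=-38.64767100°, λ=178.53504800°, h=1654.4770 m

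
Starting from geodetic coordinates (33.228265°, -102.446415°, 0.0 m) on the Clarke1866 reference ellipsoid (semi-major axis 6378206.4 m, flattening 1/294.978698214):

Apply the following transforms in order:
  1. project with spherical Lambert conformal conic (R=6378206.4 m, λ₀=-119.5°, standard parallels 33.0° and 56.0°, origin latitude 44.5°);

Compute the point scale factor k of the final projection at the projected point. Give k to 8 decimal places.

start: φ=33.228265°, λ=-102.446415°, h=0.000 m
→ into lcc (λ₀=-119.5°): φ=33.22826500°, λ−λ₀=17.05358500°
scale k = 0.99924195

0.99924195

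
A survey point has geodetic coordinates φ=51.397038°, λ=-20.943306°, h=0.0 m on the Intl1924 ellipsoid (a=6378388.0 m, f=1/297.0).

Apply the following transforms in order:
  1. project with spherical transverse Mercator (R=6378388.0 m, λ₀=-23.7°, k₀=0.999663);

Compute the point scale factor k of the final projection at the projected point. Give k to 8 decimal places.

start: φ=51.397038°, λ=-20.943306°, h=0.000 m
→ into tm (λ₀=-23.7°): φ=51.39703800°, λ−λ₀=2.75669400°
scale k = 1.00011337

1.00011337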